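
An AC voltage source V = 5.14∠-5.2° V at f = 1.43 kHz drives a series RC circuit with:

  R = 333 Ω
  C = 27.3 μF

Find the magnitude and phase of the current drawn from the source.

Step 1 — Angular frequency: ω = 2π·f = 2π·1430 = 8985 rad/s.
Step 2 — Component impedances:
  R: Z = R = 333 Ω
  C: Z = 1/(jωC) = -j/(ω·C) = 0 - j4.077 Ω
Step 3 — Series combination: Z_total = R + C = 333 - j4.077 Ω = 333∠-0.7° Ω.
Step 4 — Source phasor: V = 5.14∠-5.2° V = 5.119 - j0.4659 V.
Step 5 — Ohm's law: I = V / Z_total = (5.119 - j0.4659) / (333 - j4.077) = 0.01539 - j0.001211 A.
Step 6 — Convert to polar: |I| = 0.01543 A, ∠I = -4.5°.

I = 0.01543∠-4.5° A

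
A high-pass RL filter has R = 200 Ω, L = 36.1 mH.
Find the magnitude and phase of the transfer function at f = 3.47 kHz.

Step 1 — Angular frequency: ω = 2π·3470 = 2.18e+04 rad/s.
Step 2 — Transfer function: H(jω) = jωL/(R + jωL).
Step 3 — Numerator jωL = j·787.1; denominator R + jωL = 200 + j787.1.
Step 4 — H = 0.9393 + j0.2387.
Step 5 — Magnitude: |H| = 0.9692 (-0.3 dB); phase: φ = 14.3°.

|H| = 0.9692 (-0.3 dB), φ = 14.3°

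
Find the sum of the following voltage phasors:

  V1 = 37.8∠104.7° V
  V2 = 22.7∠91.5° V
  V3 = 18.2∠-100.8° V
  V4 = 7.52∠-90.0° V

Step 1 — Convert each phasor to rectangular form:
  V1 = 37.8·(cos(104.7°) + j·sin(104.7°)) = -9.592 + j36.56 V
  V2 = 22.7·(cos(91.5°) + j·sin(91.5°)) = -0.5942 + j22.69 V
  V3 = 18.2·(cos(-100.8°) + j·sin(-100.8°)) = -3.41 - j17.88 V
  V4 = 7.52·(cos(-90.0°) + j·sin(-90.0°)) = 0 - j7.52 V
Step 2 — Sum components: V_total = -13.6 + j33.86 V.
Step 3 — Convert to polar: |V_total| = 36.49 V, ∠V_total = 111.9°.

V_total = 36.49∠111.9° V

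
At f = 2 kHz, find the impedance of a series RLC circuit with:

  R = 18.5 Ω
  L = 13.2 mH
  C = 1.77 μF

Step 1 — Angular frequency: ω = 2π·f = 2π·2000 = 1.257e+04 rad/s.
Step 2 — Component impedances:
  R: Z = R = 18.5 Ω
  L: Z = jωL = j·1.257e+04·0.0132 = 0 + j165.9 Ω
  C: Z = 1/(jωC) = -j/(ω·C) = 0 - j44.96 Ω
Step 3 — Series combination: Z_total = R + L + C = 18.5 + j120.9 Ω = 122.3∠81.3° Ω.

Z = 18.5 + j120.9 Ω = 122.3∠81.3° Ω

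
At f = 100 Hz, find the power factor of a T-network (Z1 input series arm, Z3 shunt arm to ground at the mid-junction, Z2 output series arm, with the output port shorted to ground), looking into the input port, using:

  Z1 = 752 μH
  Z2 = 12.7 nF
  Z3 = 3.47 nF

Step 1 — Angular frequency: ω = 2π·f = 2π·100 = 628.3 rad/s.
Step 2 — Component impedances:
  Z1: Z = jωL = j·628.3·0.000752 = 0 + j0.4725 Ω
  Z2: Z = 1/(jωC) = -j/(ω·C) = 0 - j1.253e+05 Ω
  Z3: Z = 1/(jωC) = -j/(ω·C) = 0 - j4.587e+05 Ω
Step 3 — With the output port shorted to ground, the output series arm Z2 runs from the junction to ground; the shunt arm Z3 also runs from the junction to ground. They appear in parallel: Z3 || Z2 = 0 - j9.843e+04 Ω.
Step 4 — Series with input arm Z1: Z_in = Z1 + (Z3 || Z2) = 0 - j9.843e+04 Ω = 9.843e+04∠-90.0° Ω.
Step 5 — Power factor: PF = cos(φ) = Re(Z)/|Z| = 0/9.843e+04 = 0.
Step 6 — Type: Im(Z) = -9.843e+04 ⇒ leading (phase φ = -90.0°).

PF = 0 (leading, φ = -90.0°)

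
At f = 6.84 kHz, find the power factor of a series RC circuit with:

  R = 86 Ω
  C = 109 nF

Step 1 — Angular frequency: ω = 2π·f = 2π·6840 = 4.298e+04 rad/s.
Step 2 — Component impedances:
  R: Z = R = 86 Ω
  C: Z = 1/(jωC) = -j/(ω·C) = 0 - j213.5 Ω
Step 3 — Series combination: Z_total = R + C = 86 - j213.5 Ω = 230.1∠-68.1° Ω.
Step 4 — Power factor: PF = cos(φ) = Re(Z)/|Z| = 86/230.14 = 0.3737.
Step 5 — Type: Im(Z) = -213.5 ⇒ leading (phase φ = -68.1°).

PF = 0.3737 (leading, φ = -68.1°)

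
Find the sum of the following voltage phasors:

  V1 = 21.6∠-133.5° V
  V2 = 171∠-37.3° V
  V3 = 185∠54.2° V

Step 1 — Convert each phasor to rectangular form:
  V1 = 21.6·(cos(-133.5°) + j·sin(-133.5°)) = -14.87 - j15.67 V
  V2 = 171·(cos(-37.3°) + j·sin(-37.3°)) = 136 - j103.6 V
  V3 = 185·(cos(54.2°) + j·sin(54.2°)) = 108.2 + j150 V
Step 2 — Sum components: V_total = 229.4 + j30.75 V.
Step 3 — Convert to polar: |V_total| = 231.4 V, ∠V_total = 7.6°.

V_total = 231.4∠7.6° V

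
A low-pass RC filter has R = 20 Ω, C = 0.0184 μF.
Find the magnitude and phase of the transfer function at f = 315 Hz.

Step 1 — Angular frequency: ω = 2π·315 = 1979 rad/s.
Step 2 — Transfer function: H(jω) = 1/(1 + jωRC).
Step 3 — Denominator: 1 + jωRC = 1 + j·1979·20·1.84e-08 = 1 + j0.0007283.
Step 4 — H = 1 - j0.0007283.
Step 5 — Magnitude: |H| = 1 (-0.0 dB); phase: φ = -0.0°.

|H| = 1 (-0.0 dB), φ = -0.0°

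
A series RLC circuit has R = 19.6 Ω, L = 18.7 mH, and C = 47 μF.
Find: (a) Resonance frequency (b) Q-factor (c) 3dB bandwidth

Step 1 — Resonance: ω₀ = 1/√(LC) = 1/√(0.0187·4.7e-05) = 1067 rad/s.
Step 2 — f₀ = ω₀/(2π) = 169.8 Hz.
Step 3 — Series Q: Q = ω₀L/R = 1067·0.0187/19.6 = 1.018.
Step 4 — Bandwidth: Δω = ω₀/Q = 1048 rad/s; BW = Δω/(2π) = 166.8 Hz.

(a) f₀ = 169.8 Hz  (b) Q = 1.018  (c) BW = 166.8 Hz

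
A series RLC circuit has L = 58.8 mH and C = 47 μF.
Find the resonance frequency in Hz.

Step 1 — Resonance condition Im(Z)=0 gives ω₀ = 1/√(LC).
Step 2 — ω₀ = 1/√(0.0588·4.7e-05) = 601.5 rad/s.
Step 3 — f₀ = ω₀/(2π) = 95.74 Hz.

f₀ = 95.74 Hz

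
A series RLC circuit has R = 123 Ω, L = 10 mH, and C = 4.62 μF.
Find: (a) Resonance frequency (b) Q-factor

Step 1 — Resonance condition Im(Z)=0 gives ω₀ = 1/√(LC).
Step 2 — ω₀ = 1/√(0.01·4.62e-06) = 4652 rad/s.
Step 3 — f₀ = ω₀/(2π) = 740.5 Hz.
Step 4 — Series Q: Q = ω₀L/R = 4652·0.01/123 = 0.3782.

(a) f₀ = 740.5 Hz  (b) Q = 0.3782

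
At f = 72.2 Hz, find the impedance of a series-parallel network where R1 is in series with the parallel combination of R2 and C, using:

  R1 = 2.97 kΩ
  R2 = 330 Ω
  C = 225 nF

Step 1 — Angular frequency: ω = 2π·f = 2π·72.2 = 453.6 rad/s.
Step 2 — Component impedances:
  R1: Z = R = 2970 Ω
  R2: Z = R = 330 Ω
  C: Z = 1/(jωC) = -j/(ω·C) = 0 - j9797 Ω
Step 3 — Parallel branch: R2 || C = 1/(1/R2 + 1/C) = 329.6 - j11.1 Ω.
Step 4 — Series with R1: Z_total = R1 + (R2 || C) = 3300 - j11.1 Ω = 3300∠-0.2° Ω.

Z = 3300 - j11.1 Ω = 3300∠-0.2° Ω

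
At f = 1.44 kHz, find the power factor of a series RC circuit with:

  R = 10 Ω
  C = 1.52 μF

Step 1 — Angular frequency: ω = 2π·f = 2π·1440 = 9048 rad/s.
Step 2 — Component impedances:
  R: Z = R = 10 Ω
  C: Z = 1/(jωC) = -j/(ω·C) = 0 - j72.71 Ω
Step 3 — Series combination: Z_total = R + C = 10 - j72.71 Ω = 73.4∠-82.2° Ω.
Step 4 — Power factor: PF = cos(φ) = Re(Z)/|Z| = 10/73.4 = 0.1362.
Step 5 — Type: Im(Z) = -72.71 ⇒ leading (phase φ = -82.2°).

PF = 0.1362 (leading, φ = -82.2°)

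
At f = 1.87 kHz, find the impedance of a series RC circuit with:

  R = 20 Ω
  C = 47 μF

Step 1 — Angular frequency: ω = 2π·f = 2π·1870 = 1.175e+04 rad/s.
Step 2 — Component impedances:
  R: Z = R = 20 Ω
  C: Z = 1/(jωC) = -j/(ω·C) = 0 - j1.811 Ω
Step 3 — Series combination: Z_total = R + C = 20 - j1.811 Ω = 20.08∠-5.2° Ω.

Z = 20 - j1.811 Ω = 20.08∠-5.2° Ω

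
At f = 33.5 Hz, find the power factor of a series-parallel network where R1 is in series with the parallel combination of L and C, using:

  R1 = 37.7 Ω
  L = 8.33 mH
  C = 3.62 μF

Step 1 — Angular frequency: ω = 2π·f = 2π·33.5 = 210.5 rad/s.
Step 2 — Component impedances:
  R1: Z = R = 37.7 Ω
  L: Z = jωL = j·210.5·0.00833 = 0 + j1.753 Ω
  C: Z = 1/(jωC) = -j/(ω·C) = 0 - j1312 Ω
Step 3 — Parallel branch: L || C = 1/(1/L + 1/C) = 0 + j1.756 Ω.
Step 4 — Series with R1: Z_total = R1 + (L || C) = 37.7 + j1.756 Ω = 37.74∠2.7° Ω.
Step 5 — Power factor: PF = cos(φ) = Re(Z)/|Z| = 37.7/37.74 = 0.9989.
Step 6 — Type: Im(Z) = 1.756 ⇒ lagging (phase φ = 2.7°).

PF = 0.9989 (lagging, φ = 2.7°)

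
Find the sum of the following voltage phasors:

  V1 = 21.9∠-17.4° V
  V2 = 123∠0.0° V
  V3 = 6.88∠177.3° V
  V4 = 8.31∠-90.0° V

Step 1 — Convert each phasor to rectangular form:
  V1 = 21.9·(cos(-17.4°) + j·sin(-17.4°)) = 20.9 - j6.549 V
  V2 = 123·(cos(0.0°) + j·sin(0.0°)) = 123 V
  V3 = 6.88·(cos(177.3°) + j·sin(177.3°)) = -6.872 + j0.3241 V
  V4 = 8.31·(cos(-90.0°) + j·sin(-90.0°)) = 0 - j8.31 V
Step 2 — Sum components: V_total = 137 - j14.53 V.
Step 3 — Convert to polar: |V_total| = 137.8 V, ∠V_total = -6.1°.

V_total = 137.8∠-6.1° V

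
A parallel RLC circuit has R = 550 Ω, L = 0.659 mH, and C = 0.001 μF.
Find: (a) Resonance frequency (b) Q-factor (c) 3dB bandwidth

Step 1 — Resonance: ω₀ = 1/√(LC) = 1/√(0.000659·1e-09) = 1.232e+06 rad/s.
Step 2 — f₀ = ω₀/(2π) = 1.961e+05 Hz.
Step 3 — Parallel Q: Q = R/(ω₀L) = 550/(1.232e+06·0.000659) = 0.6775.
Step 4 — Bandwidth: Δω = ω₀/Q = 1.818e+06 rad/s; BW = Δω/(2π) = 2.894e+05 Hz.

(a) f₀ = 1.961e+05 Hz  (b) Q = 0.6775  (c) BW = 2.894e+05 Hz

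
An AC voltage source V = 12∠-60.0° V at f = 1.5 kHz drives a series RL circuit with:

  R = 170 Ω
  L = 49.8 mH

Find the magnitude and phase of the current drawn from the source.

Step 1 — Angular frequency: ω = 2π·f = 2π·1500 = 9425 rad/s.
Step 2 — Component impedances:
  R: Z = R = 170 Ω
  L: Z = jωL = j·9425·0.0498 = 0 + j469.4 Ω
Step 3 — Series combination: Z_total = R + L = 170 + j469.4 Ω = 499.2∠70.1° Ω.
Step 4 — Source phasor: V = 12∠-60.0° V = 6 - j10.39 V.
Step 5 — Ohm's law: I = V / Z_total = (6 - j10.39) / (170 + j469.4) = -0.01548 - j0.01839 A.
Step 6 — Convert to polar: |I| = 0.02404 A, ∠I = -130.1°.

I = 0.02404∠-130.1° A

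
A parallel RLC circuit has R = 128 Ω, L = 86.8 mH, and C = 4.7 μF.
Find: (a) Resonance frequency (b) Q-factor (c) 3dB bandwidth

Step 1 — Resonance: ω₀ = 1/√(LC) = 1/√(0.0868·4.7e-06) = 1566 rad/s.
Step 2 — f₀ = ω₀/(2π) = 249.2 Hz.
Step 3 — Parallel Q: Q = R/(ω₀L) = 128/(1566·0.0868) = 0.9419.
Step 4 — Bandwidth: Δω = ω₀/Q = 1662 rad/s; BW = Δω/(2π) = 264.6 Hz.

(a) f₀ = 249.2 Hz  (b) Q = 0.9419  (c) BW = 264.6 Hz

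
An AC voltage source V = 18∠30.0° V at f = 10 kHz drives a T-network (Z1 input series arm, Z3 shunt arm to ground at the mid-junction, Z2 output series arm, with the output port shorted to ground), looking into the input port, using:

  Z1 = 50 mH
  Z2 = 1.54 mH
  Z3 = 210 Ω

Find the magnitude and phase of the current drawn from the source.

Step 1 — Angular frequency: ω = 2π·f = 2π·1e+04 = 6.283e+04 rad/s.
Step 2 — Component impedances:
  Z1: Z = jωL = j·6.283e+04·0.05 = 0 + j3142 Ω
  Z2: Z = jωL = j·6.283e+04·0.00154 = 0 + j96.76 Ω
  Z3: Z = R = 210 Ω
Step 3 — With the output port shorted to ground, the output series arm Z2 runs from the junction to ground; the shunt arm Z3 also runs from the junction to ground. They appear in parallel: Z3 || Z2 = 36.78 + j79.82 Ω.
Step 4 — Series with input arm Z1: Z_in = Z1 + (Z3 || Z2) = 36.78 + j3221 Ω = 3222∠89.3° Ω.
Step 5 — Source phasor: V = 18∠30.0° V = 15.59 + j9 V.
Step 6 — Ohm's law: I = V / Z_total = (15.59 + j9) / (36.78 + j3221) = 0.002849 - j0.004806 A.
Step 7 — Convert to polar: |I| = 0.005587 A, ∠I = -59.3°.

I = 0.005587∠-59.3° A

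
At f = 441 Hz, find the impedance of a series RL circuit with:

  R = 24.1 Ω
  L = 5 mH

Step 1 — Angular frequency: ω = 2π·f = 2π·441 = 2771 rad/s.
Step 2 — Component impedances:
  R: Z = R = 24.1 Ω
  L: Z = jωL = j·2771·0.005 = 0 + j13.85 Ω
Step 3 — Series combination: Z_total = R + L = 24.1 + j13.85 Ω = 27.8∠29.9° Ω.

Z = 24.1 + j13.85 Ω = 27.8∠29.9° Ω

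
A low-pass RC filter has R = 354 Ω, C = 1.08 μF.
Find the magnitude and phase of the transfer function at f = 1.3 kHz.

Step 1 — Angular frequency: ω = 2π·1300 = 8168 rad/s.
Step 2 — Transfer function: H(jω) = 1/(1 + jωRC).
Step 3 — Denominator: 1 + jωRC = 1 + j·8168·354·1.08e-06 = 1 + j3.123.
Step 4 — H = 0.093 - j0.2904.
Step 5 — Magnitude: |H| = 0.305 (-10.3 dB); phase: φ = -72.2°.

|H| = 0.305 (-10.3 dB), φ = -72.2°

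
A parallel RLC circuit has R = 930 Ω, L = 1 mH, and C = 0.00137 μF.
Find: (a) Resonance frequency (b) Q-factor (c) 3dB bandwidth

Step 1 — Resonance: ω₀ = 1/√(LC) = 1/√(0.001·1.37e-09) = 8.544e+05 rad/s.
Step 2 — f₀ = ω₀/(2π) = 1.36e+05 Hz.
Step 3 — Parallel Q: Q = R/(ω₀L) = 930/(8.544e+05·0.001) = 1.089.
Step 4 — Bandwidth: Δω = ω₀/Q = 7.849e+05 rad/s; BW = Δω/(2π) = 1.249e+05 Hz.

(a) f₀ = 1.36e+05 Hz  (b) Q = 1.089  (c) BW = 1.249e+05 Hz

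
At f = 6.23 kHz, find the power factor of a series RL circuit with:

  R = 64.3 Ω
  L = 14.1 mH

Step 1 — Angular frequency: ω = 2π·f = 2π·6230 = 3.914e+04 rad/s.
Step 2 — Component impedances:
  R: Z = R = 64.3 Ω
  L: Z = jωL = j·3.914e+04·0.0141 = 0 + j551.9 Ω
Step 3 — Series combination: Z_total = R + L = 64.3 + j551.9 Ω = 555.7∠83.4° Ω.
Step 4 — Power factor: PF = cos(φ) = Re(Z)/|Z| = 64.3/555.7 = 0.1157.
Step 5 — Type: Im(Z) = 551.9 ⇒ lagging (phase φ = 83.4°).

PF = 0.1157 (lagging, φ = 83.4°)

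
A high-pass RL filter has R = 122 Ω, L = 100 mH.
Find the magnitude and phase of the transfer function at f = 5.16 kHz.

Step 1 — Angular frequency: ω = 2π·5160 = 3.242e+04 rad/s.
Step 2 — Transfer function: H(jω) = jωL/(R + jωL).
Step 3 — Numerator jωL = j·3242; denominator R + jωL = 122 + j3242.
Step 4 — H = 0.9986 + j0.03758.
Step 5 — Magnitude: |H| = 0.9993 (-0.0 dB); phase: φ = 2.2°.

|H| = 0.9993 (-0.0 dB), φ = 2.2°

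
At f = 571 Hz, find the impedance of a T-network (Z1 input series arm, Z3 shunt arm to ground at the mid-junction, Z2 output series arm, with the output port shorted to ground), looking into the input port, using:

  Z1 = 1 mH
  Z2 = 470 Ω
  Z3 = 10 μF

Step 1 — Angular frequency: ω = 2π·f = 2π·571 = 3588 rad/s.
Step 2 — Component impedances:
  Z1: Z = jωL = j·3588·0.001 = 0 + j3.588 Ω
  Z2: Z = R = 470 Ω
  Z3: Z = 1/(jωC) = -j/(ω·C) = 0 - j27.87 Ω
Step 3 — With the output port shorted to ground, the output series arm Z2 runs from the junction to ground; the shunt arm Z3 also runs from the junction to ground. They appear in parallel: Z3 || Z2 = 1.647 - j27.78 Ω.
Step 4 — Series with input arm Z1: Z_in = Z1 + (Z3 || Z2) = 1.647 - j24.19 Ω = 24.24∠-86.1° Ω.

Z = 1.647 - j24.19 Ω = 24.24∠-86.1° Ω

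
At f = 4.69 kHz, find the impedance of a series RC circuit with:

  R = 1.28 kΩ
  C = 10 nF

Step 1 — Angular frequency: ω = 2π·f = 2π·4690 = 2.947e+04 rad/s.
Step 2 — Component impedances:
  R: Z = R = 1280 Ω
  C: Z = 1/(jωC) = -j/(ω·C) = 0 - j3393 Ω
Step 3 — Series combination: Z_total = R + C = 1280 - j3393 Ω = 3627∠-69.3° Ω.

Z = 1280 - j3393 Ω = 3627∠-69.3° Ω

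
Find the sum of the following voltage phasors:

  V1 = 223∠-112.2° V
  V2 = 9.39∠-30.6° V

Step 1 — Convert each phasor to rectangular form:
  V1 = 223·(cos(-112.2°) + j·sin(-112.2°)) = -84.26 - j206.5 V
  V2 = 9.39·(cos(-30.6°) + j·sin(-30.6°)) = 8.082 - j4.78 V
Step 2 — Sum components: V_total = -76.18 - j211.2 V.
Step 3 — Convert to polar: |V_total| = 224.6 V, ∠V_total = -109.8°.

V_total = 224.6∠-109.8° V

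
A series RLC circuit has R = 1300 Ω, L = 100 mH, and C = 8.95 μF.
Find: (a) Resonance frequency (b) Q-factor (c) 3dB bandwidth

Step 1 — Resonance condition Im(Z)=0 gives ω₀ = 1/√(LC).
Step 2 — ω₀ = 1/√(0.1·8.95e-06) = 1057 rad/s.
Step 3 — f₀ = ω₀/(2π) = 168.2 Hz.
Step 4 — Series Q: Q = ω₀L/R = 1057·0.1/1300 = 0.08131.
Step 5 — 3dB bandwidth: Δω = ω₀/Q = 1.3e+04 rad/s; BW = Δω/(2π) = 2069 Hz.

(a) f₀ = 168.2 Hz  (b) Q = 0.08131  (c) BW = 2069 Hz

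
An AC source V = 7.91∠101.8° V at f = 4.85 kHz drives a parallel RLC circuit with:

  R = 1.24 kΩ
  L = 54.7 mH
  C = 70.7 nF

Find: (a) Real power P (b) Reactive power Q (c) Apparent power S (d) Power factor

Step 1 — Angular frequency: ω = 2π·f = 2π·4850 = 3.047e+04 rad/s.
Step 2 — Component impedances:
  R: Z = R = 1240 Ω
  L: Z = jωL = j·3.047e+04·0.0547 = 0 + j1667 Ω
  C: Z = 1/(jωC) = -j/(ω·C) = 0 - j464.2 Ω
Step 3 — Parallel combination: 1/Z_total = 1/R + 1/L + 1/C; Z_total = 262.9 - j506.9 Ω = 571∠-62.6° Ω.
Step 4 — Source phasor: V = 7.91∠101.8° V = -1.618 + j7.743 V.
Step 5 — Current: I = V / Z = -0.01334 + j0.00373 A = 0.01385∠164.4° A.
Step 6 — Complex power: S = V·I* = 0.05046 - j0.09727 VA.
Step 7 — Real power: P = Re(S) = 0.05046 W.
Step 8 — Reactive power: Q = Im(S) = -0.09727 VAR.
Step 9 — Apparent power: |S| = 0.1096 VA.
Step 10 — Power factor: PF = P/|S| = 0.4605 (leading).

(a) P = 0.05046 W  (b) Q = -0.09727 VAR  (c) S = 0.1096 VA  (d) PF = 0.4605 (leading)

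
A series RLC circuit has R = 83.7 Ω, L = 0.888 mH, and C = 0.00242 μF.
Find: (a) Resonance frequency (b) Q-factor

Step 1 — Resonance condition Im(Z)=0 gives ω₀ = 1/√(LC).
Step 2 — ω₀ = 1/√(0.000888·2.42e-09) = 6.822e+05 rad/s.
Step 3 — f₀ = ω₀/(2π) = 1.086e+05 Hz.
Step 4 — Series Q: Q = ω₀L/R = 6.822e+05·0.000888/83.7 = 7.237.

(a) f₀ = 1.086e+05 Hz  (b) Q = 7.237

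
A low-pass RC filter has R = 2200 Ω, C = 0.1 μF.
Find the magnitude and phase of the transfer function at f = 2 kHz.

Step 1 — Angular frequency: ω = 2π·2000 = 1.257e+04 rad/s.
Step 2 — Transfer function: H(jω) = 1/(1 + jωRC).
Step 3 — Denominator: 1 + jωRC = 1 + j·1.257e+04·2200·1e-07 = 1 + j2.765.
Step 4 — H = 0.1157 - j0.3199.
Step 5 — Magnitude: |H| = 0.3401 (-9.4 dB); phase: φ = -70.1°.

|H| = 0.3401 (-9.4 dB), φ = -70.1°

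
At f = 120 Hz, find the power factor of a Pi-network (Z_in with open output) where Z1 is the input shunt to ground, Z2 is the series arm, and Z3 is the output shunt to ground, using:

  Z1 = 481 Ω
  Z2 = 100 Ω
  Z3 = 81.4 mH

Step 1 — Angular frequency: ω = 2π·f = 2π·120 = 754 rad/s.
Step 2 — Component impedances:
  Z1: Z = R = 481 Ω
  Z2: Z = R = 100 Ω
  Z3: Z = jωL = j·754·0.0814 = 0 + j61.37 Ω
Step 3 — With open output, the series arm Z2 and the output shunt Z3 appear in series to ground: Z2 + Z3 = 100 + j61.37 Ω.
Step 4 — Parallel with input shunt Z1: Z_in = Z1 || (Z2 + Z3) = 87.18 + j41.6 Ω = 96.6∠25.5° Ω.
Step 5 — Power factor: PF = cos(φ) = Re(Z)/|Z| = 87.18/96.6 = 0.9025.
Step 6 — Type: Im(Z) = 41.6 ⇒ lagging (phase φ = 25.5°).

PF = 0.9025 (lagging, φ = 25.5°)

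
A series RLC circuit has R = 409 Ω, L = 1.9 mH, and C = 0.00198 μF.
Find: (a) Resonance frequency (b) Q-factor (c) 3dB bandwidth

Step 1 — Resonance: ω₀ = 1/√(LC) = 1/√(0.0019·1.98e-09) = 5.156e+05 rad/s.
Step 2 — f₀ = ω₀/(2π) = 8.206e+04 Hz.
Step 3 — Series Q: Q = ω₀L/R = 5.156e+05·0.0019/409 = 2.395.
Step 4 — Bandwidth: Δω = ω₀/Q = 2.153e+05 rad/s; BW = Δω/(2π) = 3.426e+04 Hz.

(a) f₀ = 8.206e+04 Hz  (b) Q = 2.395  (c) BW = 3.426e+04 Hz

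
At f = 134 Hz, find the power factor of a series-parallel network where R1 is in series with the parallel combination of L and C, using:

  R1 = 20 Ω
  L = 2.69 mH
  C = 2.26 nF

Step 1 — Angular frequency: ω = 2π·f = 2π·134 = 841.9 rad/s.
Step 2 — Component impedances:
  R1: Z = R = 20 Ω
  L: Z = jωL = j·841.9·0.00269 = 0 + j2.265 Ω
  C: Z = 1/(jωC) = -j/(ω·C) = 0 - j5.255e+05 Ω
Step 3 — Parallel branch: L || C = 1/(1/L + 1/C) = 0 + j2.265 Ω.
Step 4 — Series with R1: Z_total = R1 + (L || C) = 20 + j2.265 Ω = 20.13∠6.5° Ω.
Step 5 — Power factor: PF = cos(φ) = Re(Z)/|Z| = 20/20.128 = 0.9936.
Step 6 — Type: Im(Z) = 2.265 ⇒ lagging (phase φ = 6.5°).

PF = 0.9936 (lagging, φ = 6.5°)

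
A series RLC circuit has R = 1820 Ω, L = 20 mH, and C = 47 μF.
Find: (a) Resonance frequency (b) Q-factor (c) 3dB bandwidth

Step 1 — Resonance: ω₀ = 1/√(LC) = 1/√(0.02·4.7e-05) = 1031 rad/s.
Step 2 — f₀ = ω₀/(2π) = 164.2 Hz.
Step 3 — Series Q: Q = ω₀L/R = 1031·0.02/1820 = 0.01133.
Step 4 — Bandwidth: Δω = ω₀/Q = 9.1e+04 rad/s; BW = Δω/(2π) = 1.448e+04 Hz.

(a) f₀ = 164.2 Hz  (b) Q = 0.01133  (c) BW = 1.448e+04 Hz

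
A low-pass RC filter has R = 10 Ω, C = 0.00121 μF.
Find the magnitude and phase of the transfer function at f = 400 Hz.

Step 1 — Angular frequency: ω = 2π·400 = 2513 rad/s.
Step 2 — Transfer function: H(jω) = 1/(1 + jωRC).
Step 3 — Denominator: 1 + jωRC = 1 + j·2513·10·1.21e-09 = 1 + j3.041e-05.
Step 4 — H = 1 - j3.041e-05.
Step 5 — Magnitude: |H| = 1 (-0.0 dB); phase: φ = -0.0°.

|H| = 1 (-0.0 dB), φ = -0.0°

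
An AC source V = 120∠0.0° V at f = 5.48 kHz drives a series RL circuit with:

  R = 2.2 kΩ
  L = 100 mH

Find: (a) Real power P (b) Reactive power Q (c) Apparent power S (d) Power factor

Step 1 — Angular frequency: ω = 2π·f = 2π·5480 = 3.443e+04 rad/s.
Step 2 — Component impedances:
  R: Z = R = 2200 Ω
  L: Z = jωL = j·3.443e+04·0.1 = 0 + j3443 Ω
Step 3 — Series combination: Z_total = R + L = 2200 + j3443 Ω = 4086∠57.4° Ω.
Step 4 — Source phasor: V = 120∠0.0° V = 120 V.
Step 5 — Current: I = V / Z = 0.01581 - j0.02475 A = 0.02937∠-57.4° A.
Step 6 — Complex power: S = V·I* = 1.898 + j2.97 VA.
Step 7 — Real power: P = Re(S) = 1.898 W.
Step 8 — Reactive power: Q = Im(S) = 2.97 VAR.
Step 9 — Apparent power: |S| = 3.524 VA.
Step 10 — Power factor: PF = P/|S| = 0.5384 (lagging).

(a) P = 1.898 W  (b) Q = 2.97 VAR  (c) S = 3.524 VA  (d) PF = 0.5384 (lagging)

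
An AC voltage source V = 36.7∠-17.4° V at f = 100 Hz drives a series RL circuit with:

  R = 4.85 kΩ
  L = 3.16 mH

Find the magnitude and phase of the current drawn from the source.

Step 1 — Angular frequency: ω = 2π·f = 2π·100 = 628.3 rad/s.
Step 2 — Component impedances:
  R: Z = R = 4850 Ω
  L: Z = jωL = j·628.3·0.00316 = 0 + j1.985 Ω
Step 3 — Series combination: Z_total = R + L = 4850 + j1.985 Ω = 4850∠0.0° Ω.
Step 4 — Source phasor: V = 36.7∠-17.4° V = 35.02 - j10.97 V.
Step 5 — Ohm's law: I = V / Z_total = (35.02 - j10.97) / (4850 + j1.985) = 0.00722 - j0.002266 A.
Step 6 — Convert to polar: |I| = 0.007567 A, ∠I = -17.4°.

I = 0.007567∠-17.4° A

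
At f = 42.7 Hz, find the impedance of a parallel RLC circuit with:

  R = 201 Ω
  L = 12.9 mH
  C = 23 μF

Step 1 — Angular frequency: ω = 2π·f = 2π·42.7 = 268.3 rad/s.
Step 2 — Component impedances:
  R: Z = R = 201 Ω
  L: Z = jωL = j·268.3·0.0129 = 0 + j3.461 Ω
  C: Z = 1/(jωC) = -j/(ω·C) = 0 - j162.1 Ω
Step 3 — Parallel combination: 1/Z_total = 1/R + 1/L + 1/C; Z_total = 0.0622 + j3.535 Ω = 3.536∠89.0° Ω.

Z = 0.0622 + j3.535 Ω = 3.536∠89.0° Ω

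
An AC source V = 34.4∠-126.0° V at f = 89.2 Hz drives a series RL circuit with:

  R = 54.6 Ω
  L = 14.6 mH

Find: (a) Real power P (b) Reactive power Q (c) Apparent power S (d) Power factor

Step 1 — Angular frequency: ω = 2π·f = 2π·89.2 = 560.5 rad/s.
Step 2 — Component impedances:
  R: Z = R = 54.6 Ω
  L: Z = jωL = j·560.5·0.0146 = 0 + j8.183 Ω
Step 3 — Series combination: Z_total = R + L = 54.6 + j8.183 Ω = 55.21∠8.5° Ω.
Step 4 — Source phasor: V = 34.4∠-126.0° V = -20.22 - j27.83 V.
Step 5 — Current: I = V / Z = -0.4369 - j0.4442 A = 0.6231∠-134.5° A.
Step 6 — Complex power: S = V·I* = 21.2 + j3.177 VA.
Step 7 — Real power: P = Re(S) = 21.2 W.
Step 8 — Reactive power: Q = Im(S) = 3.177 VAR.
Step 9 — Apparent power: |S| = 21.43 VA.
Step 10 — Power factor: PF = P/|S| = 0.989 (lagging).

(a) P = 21.2 W  (b) Q = 3.177 VAR  (c) S = 21.43 VA  (d) PF = 0.989 (lagging)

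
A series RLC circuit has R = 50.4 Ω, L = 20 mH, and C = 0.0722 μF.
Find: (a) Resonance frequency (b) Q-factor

Step 1 — Resonance condition Im(Z)=0 gives ω₀ = 1/√(LC).
Step 2 — ω₀ = 1/√(0.02·7.22e-08) = 2.632e+04 rad/s.
Step 3 — f₀ = ω₀/(2π) = 4188 Hz.
Step 4 — Series Q: Q = ω₀L/R = 2.632e+04·0.02/50.4 = 10.44.

(a) f₀ = 4188 Hz  (b) Q = 10.44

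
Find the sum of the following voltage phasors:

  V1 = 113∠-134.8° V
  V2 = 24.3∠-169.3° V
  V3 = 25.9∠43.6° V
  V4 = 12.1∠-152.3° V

Step 1 — Convert each phasor to rectangular form:
  V1 = 113·(cos(-134.8°) + j·sin(-134.8°)) = -79.62 - j80.18 V
  V2 = 24.3·(cos(-169.3°) + j·sin(-169.3°)) = -23.88 - j4.512 V
  V3 = 25.9·(cos(43.6°) + j·sin(43.6°)) = 18.76 + j17.86 V
  V4 = 12.1·(cos(-152.3°) + j·sin(-152.3°)) = -10.71 - j5.625 V
Step 2 — Sum components: V_total = -95.46 - j72.46 V.
Step 3 — Convert to polar: |V_total| = 119.8 V, ∠V_total = -142.8°.

V_total = 119.8∠-142.8° V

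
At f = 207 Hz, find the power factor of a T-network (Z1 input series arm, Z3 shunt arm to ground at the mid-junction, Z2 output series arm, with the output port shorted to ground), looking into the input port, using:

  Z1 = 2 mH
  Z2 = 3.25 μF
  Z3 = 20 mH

Step 1 — Angular frequency: ω = 2π·f = 2π·207 = 1301 rad/s.
Step 2 — Component impedances:
  Z1: Z = jωL = j·1301·0.002 = 0 + j2.601 Ω
  Z2: Z = 1/(jωC) = -j/(ω·C) = 0 - j236.6 Ω
  Z3: Z = jωL = j·1301·0.02 = 0 + j26.01 Ω
Step 3 — With the output port shorted to ground, the output series arm Z2 runs from the junction to ground; the shunt arm Z3 also runs from the junction to ground. They appear in parallel: Z3 || Z2 = 0 + j29.23 Ω.
Step 4 — Series with input arm Z1: Z_in = Z1 + (Z3 || Z2) = 0 + j31.83 Ω = 31.83∠90.0° Ω.
Step 5 — Power factor: PF = cos(φ) = Re(Z)/|Z| = 0/31.83 = 0.
Step 6 — Type: Im(Z) = 31.83 ⇒ lagging (phase φ = 90.0°).

PF = 0 (lagging, φ = 90.0°)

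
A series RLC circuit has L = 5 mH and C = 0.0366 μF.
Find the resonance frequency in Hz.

Step 1 — Resonance condition Im(Z)=0 gives ω₀ = 1/√(LC).
Step 2 — ω₀ = 1/√(0.005·3.66e-08) = 7.392e+04 rad/s.
Step 3 — f₀ = ω₀/(2π) = 1.177e+04 Hz.

f₀ = 1.177e+04 Hz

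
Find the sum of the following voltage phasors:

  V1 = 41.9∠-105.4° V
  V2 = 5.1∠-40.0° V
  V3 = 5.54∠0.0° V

Step 1 — Convert each phasor to rectangular form:
  V1 = 41.9·(cos(-105.4°) + j·sin(-105.4°)) = -11.13 - j40.4 V
  V2 = 5.1·(cos(-40.0°) + j·sin(-40.0°)) = 3.907 - j3.278 V
  V3 = 5.54·(cos(0.0°) + j·sin(0.0°)) = 5.54 V
Step 2 — Sum components: V_total = -1.68 - j43.67 V.
Step 3 — Convert to polar: |V_total| = 43.71 V, ∠V_total = -92.2°.

V_total = 43.71∠-92.2° V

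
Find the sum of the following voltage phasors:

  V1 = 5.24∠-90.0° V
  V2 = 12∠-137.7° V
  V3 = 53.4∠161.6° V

Step 1 — Convert each phasor to rectangular form:
  V1 = 5.24·(cos(-90.0°) + j·sin(-90.0°)) = 0 - j5.24 V
  V2 = 12·(cos(-137.7°) + j·sin(-137.7°)) = -8.876 - j8.076 V
  V3 = 53.4·(cos(161.6°) + j·sin(161.6°)) = -50.67 + j16.86 V
Step 2 — Sum components: V_total = -59.55 + j3.54 V.
Step 3 — Convert to polar: |V_total| = 59.65 V, ∠V_total = 176.6°.

V_total = 59.65∠176.6° V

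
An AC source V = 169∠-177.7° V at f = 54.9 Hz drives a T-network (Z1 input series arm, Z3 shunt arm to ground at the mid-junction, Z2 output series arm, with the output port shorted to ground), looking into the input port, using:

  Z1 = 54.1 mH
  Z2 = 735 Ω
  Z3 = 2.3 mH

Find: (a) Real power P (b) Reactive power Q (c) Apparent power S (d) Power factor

Step 1 — Angular frequency: ω = 2π·f = 2π·54.9 = 344.9 rad/s.
Step 2 — Component impedances:
  Z1: Z = jωL = j·344.9·0.0541 = 0 + j18.66 Ω
  Z2: Z = R = 735 Ω
  Z3: Z = jωL = j·344.9·0.0023 = 0 + j0.7934 Ω
Step 3 — With the output port shorted to ground, the output series arm Z2 runs from the junction to ground; the shunt arm Z3 also runs from the junction to ground. They appear in parallel: Z3 || Z2 = 0.0008564 + j0.7934 Ω.
Step 4 — Series with input arm Z1: Z_in = Z1 + (Z3 || Z2) = 0.0008564 + j19.46 Ω = 19.46∠90.0° Ω.
Step 5 — Source phasor: V = 169∠-177.7° V = -168.9 - j6.782 V.
Step 6 — Current: I = V / Z = -0.349 + j8.68 A = 8.687∠92.3° A.
Step 7 — Complex power: S = V·I* = 0.06462 + j1468 VA.
Step 8 — Real power: P = Re(S) = 0.06462 W.
Step 9 — Reactive power: Q = Im(S) = 1468 VAR.
Step 10 — Apparent power: |S| = 1468 VA.
Step 11 — Power factor: PF = P/|S| = 4.402e-05 (lagging).

(a) P = 0.06462 W  (b) Q = 1468 VAR  (c) S = 1468 VA  (d) PF = 4.402e-05 (lagging)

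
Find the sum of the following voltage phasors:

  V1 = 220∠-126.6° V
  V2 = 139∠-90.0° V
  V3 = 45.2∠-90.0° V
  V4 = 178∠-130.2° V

Step 1 — Convert each phasor to rectangular form:
  V1 = 220·(cos(-126.6°) + j·sin(-126.6°)) = -131.2 - j176.6 V
  V2 = 139·(cos(-90.0°) + j·sin(-90.0°)) = 0 - j139 V
  V3 = 45.2·(cos(-90.0°) + j·sin(-90.0°)) = 0 - j45.2 V
  V4 = 178·(cos(-130.2°) + j·sin(-130.2°)) = -114.9 - j136 V
Step 2 — Sum components: V_total = -246.1 - j496.8 V.
Step 3 — Convert to polar: |V_total| = 554.4 V, ∠V_total = -116.3°.

V_total = 554.4∠-116.3° V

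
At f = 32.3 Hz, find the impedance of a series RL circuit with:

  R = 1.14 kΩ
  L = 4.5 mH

Step 1 — Angular frequency: ω = 2π·f = 2π·32.3 = 202.9 rad/s.
Step 2 — Component impedances:
  R: Z = R = 1140 Ω
  L: Z = jωL = j·202.9·0.0045 = 0 + j0.9133 Ω
Step 3 — Series combination: Z_total = R + L = 1140 + j0.9133 Ω = 1140∠0.0° Ω.

Z = 1140 + j0.9133 Ω = 1140∠0.0° Ω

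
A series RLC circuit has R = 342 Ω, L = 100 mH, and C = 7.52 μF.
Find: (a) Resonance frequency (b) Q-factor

Step 1 — Resonance condition Im(Z)=0 gives ω₀ = 1/√(LC).
Step 2 — ω₀ = 1/√(0.1·7.52e-06) = 1153 rad/s.
Step 3 — f₀ = ω₀/(2π) = 183.5 Hz.
Step 4 — Series Q: Q = ω₀L/R = 1153·0.1/342 = 0.3372.

(a) f₀ = 183.5 Hz  (b) Q = 0.3372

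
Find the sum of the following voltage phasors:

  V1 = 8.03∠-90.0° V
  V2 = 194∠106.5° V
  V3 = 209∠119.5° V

Step 1 — Convert each phasor to rectangular form:
  V1 = 8.03·(cos(-90.0°) + j·sin(-90.0°)) = 0 - j8.03 V
  V2 = 194·(cos(106.5°) + j·sin(106.5°)) = -55.1 + j186 V
  V3 = 209·(cos(119.5°) + j·sin(119.5°)) = -102.9 + j181.9 V
Step 2 — Sum components: V_total = -158 + j359.9 V.
Step 3 — Convert to polar: |V_total| = 393 V, ∠V_total = 113.7°.

V_total = 393∠113.7° V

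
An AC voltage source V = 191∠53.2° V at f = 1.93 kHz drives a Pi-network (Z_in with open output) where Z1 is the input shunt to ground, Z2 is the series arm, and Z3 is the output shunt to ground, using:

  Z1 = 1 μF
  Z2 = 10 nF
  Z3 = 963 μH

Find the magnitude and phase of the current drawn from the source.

Step 1 — Angular frequency: ω = 2π·f = 2π·1930 = 1.213e+04 rad/s.
Step 2 — Component impedances:
  Z1: Z = 1/(jωC) = -j/(ω·C) = 0 - j82.46 Ω
  Z2: Z = 1/(jωC) = -j/(ω·C) = 0 - j8246 Ω
  Z3: Z = jωL = j·1.213e+04·0.000963 = 0 + j11.68 Ω
Step 3 — With open output, the series arm Z2 and the output shunt Z3 appear in series to ground: Z2 + Z3 = 0 - j8235 Ω.
Step 4 — Parallel with input shunt Z1: Z_in = Z1 || (Z2 + Z3) = 0 - j81.65 Ω = 81.65∠-90.0° Ω.
Step 5 — Source phasor: V = 191∠53.2° V = 114.4 + j152.9 V.
Step 6 — Ohm's law: I = V / Z_total = (114.4 + j152.9) / (0 - j81.65) = -1.873 + j1.401 A.
Step 7 — Convert to polar: |I| = 2.339 A, ∠I = 143.2°.

I = 2.339∠143.2° A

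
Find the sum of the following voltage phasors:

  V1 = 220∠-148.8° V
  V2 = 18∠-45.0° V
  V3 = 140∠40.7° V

Step 1 — Convert each phasor to rectangular form:
  V1 = 220·(cos(-148.8°) + j·sin(-148.8°)) = -188.2 - j114 V
  V2 = 18·(cos(-45.0°) + j·sin(-45.0°)) = 12.73 - j12.73 V
  V3 = 140·(cos(40.7°) + j·sin(40.7°)) = 106.1 + j91.29 V
Step 2 — Sum components: V_total = -69.31 - j35.4 V.
Step 3 — Convert to polar: |V_total| = 77.83 V, ∠V_total = -152.9°.

V_total = 77.83∠-152.9° V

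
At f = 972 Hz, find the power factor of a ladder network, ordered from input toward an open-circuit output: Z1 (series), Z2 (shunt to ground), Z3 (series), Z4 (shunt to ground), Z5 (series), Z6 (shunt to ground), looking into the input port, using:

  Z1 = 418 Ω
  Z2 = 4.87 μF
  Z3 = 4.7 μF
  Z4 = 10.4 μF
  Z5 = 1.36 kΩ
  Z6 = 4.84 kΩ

Step 1 — Angular frequency: ω = 2π·f = 2π·972 = 6107 rad/s.
Step 2 — Component impedances:
  Z1: Z = R = 418 Ω
  Z2: Z = 1/(jωC) = -j/(ω·C) = 0 - j33.62 Ω
  Z3: Z = 1/(jωC) = -j/(ω·C) = 0 - j34.84 Ω
  Z4: Z = 1/(jωC) = -j/(ω·C) = 0 - j15.74 Ω
  Z5: Z = R = 1360 Ω
  Z6: Z = R = 4840 Ω
Step 3 — Ladder network (open output): work backward from the far end, alternating series and parallel combinations. Z_in = 418 - j20.2 Ω = 418.5∠-2.8° Ω.
Step 4 — Power factor: PF = cos(φ) = Re(Z)/|Z| = 418/418.5 = 0.9988.
Step 5 — Type: Im(Z) = -20.2 ⇒ leading (phase φ = -2.8°).

PF = 0.9988 (leading, φ = -2.8°)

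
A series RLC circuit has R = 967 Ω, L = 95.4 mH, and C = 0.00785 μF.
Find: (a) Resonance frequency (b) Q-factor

Step 1 — Resonance condition Im(Z)=0 gives ω₀ = 1/√(LC).
Step 2 — ω₀ = 1/√(0.0954·7.85e-09) = 3.654e+04 rad/s.
Step 3 — f₀ = ω₀/(2π) = 5816 Hz.
Step 4 — Series Q: Q = ω₀L/R = 3.654e+04·0.0954/967 = 3.605.

(a) f₀ = 5816 Hz  (b) Q = 3.605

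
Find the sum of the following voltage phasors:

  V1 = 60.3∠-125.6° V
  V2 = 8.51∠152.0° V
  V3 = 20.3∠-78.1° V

Step 1 — Convert each phasor to rectangular form:
  V1 = 60.3·(cos(-125.6°) + j·sin(-125.6°)) = -35.1 - j49.03 V
  V2 = 8.51·(cos(152.0°) + j·sin(152.0°)) = -7.514 + j3.995 V
  V3 = 20.3·(cos(-78.1°) + j·sin(-78.1°)) = 4.186 - j19.86 V
Step 2 — Sum components: V_total = -38.43 - j64.9 V.
Step 3 — Convert to polar: |V_total| = 75.42 V, ∠V_total = -120.6°.

V_total = 75.42∠-120.6° V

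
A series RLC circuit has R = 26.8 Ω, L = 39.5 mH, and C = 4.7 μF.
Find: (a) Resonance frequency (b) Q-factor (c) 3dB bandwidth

Step 1 — Resonance: ω₀ = 1/√(LC) = 1/√(0.0395·4.7e-06) = 2321 rad/s.
Step 2 — f₀ = ω₀/(2π) = 369.4 Hz.
Step 3 — Series Q: Q = ω₀L/R = 2321·0.0395/26.8 = 3.421.
Step 4 — Bandwidth: Δω = ω₀/Q = 678.5 rad/s; BW = Δω/(2π) = 108 Hz.

(a) f₀ = 369.4 Hz  (b) Q = 3.421  (c) BW = 108 Hz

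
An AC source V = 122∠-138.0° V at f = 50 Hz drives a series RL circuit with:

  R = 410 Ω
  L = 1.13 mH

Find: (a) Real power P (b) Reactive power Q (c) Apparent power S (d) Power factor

Step 1 — Angular frequency: ω = 2π·f = 2π·50 = 314.2 rad/s.
Step 2 — Component impedances:
  R: Z = R = 410 Ω
  L: Z = jωL = j·314.2·0.00113 = 0 + j0.355 Ω
Step 3 — Series combination: Z_total = R + L = 410 + j0.355 Ω = 410∠0.0° Ω.
Step 4 — Source phasor: V = 122∠-138.0° V = -90.66 - j81.63 V.
Step 5 — Current: I = V / Z = -0.2213 - j0.1989 A = 0.2976∠-138.0° A.
Step 6 — Complex power: S = V·I* = 36.3 + j0.03143 VA.
Step 7 — Real power: P = Re(S) = 36.3 W.
Step 8 — Reactive power: Q = Im(S) = 0.03143 VAR.
Step 9 — Apparent power: |S| = 36.3 VA.
Step 10 — Power factor: PF = P/|S| = 1 (lagging).

(a) P = 36.3 W  (b) Q = 0.03143 VAR  (c) S = 36.3 VA  (d) PF = 1 (lagging)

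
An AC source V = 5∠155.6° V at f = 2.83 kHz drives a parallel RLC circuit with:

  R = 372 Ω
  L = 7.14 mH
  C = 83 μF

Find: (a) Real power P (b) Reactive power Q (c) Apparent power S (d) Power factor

Step 1 — Angular frequency: ω = 2π·f = 2π·2830 = 1.778e+04 rad/s.
Step 2 — Component impedances:
  R: Z = R = 372 Ω
  L: Z = jωL = j·1.778e+04·0.00714 = 0 + j127 Ω
  C: Z = 1/(jωC) = -j/(ω·C) = 0 - j0.6776 Ω
Step 3 — Parallel combination: 1/Z_total = 1/R + 1/L + 1/C; Z_total = 0.001247 - j0.6812 Ω = 0.6812∠-89.9° Ω.
Step 4 — Source phasor: V = 5∠155.6° V = -4.553 + j2.066 V.
Step 5 — Current: I = V / Z = -3.044 - j6.679 A = 7.34∠-114.5° A.
Step 6 — Complex power: S = V·I* = 0.0672 - j36.7 VA.
Step 7 — Real power: P = Re(S) = 0.0672 W.
Step 8 — Reactive power: Q = Im(S) = -36.7 VAR.
Step 9 — Apparent power: |S| = 36.7 VA.
Step 10 — Power factor: PF = P/|S| = 0.001831 (leading).

(a) P = 0.0672 W  (b) Q = -36.7 VAR  (c) S = 36.7 VA  (d) PF = 0.001831 (leading)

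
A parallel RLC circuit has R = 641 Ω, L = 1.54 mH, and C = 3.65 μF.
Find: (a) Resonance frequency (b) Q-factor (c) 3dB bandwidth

Step 1 — Resonance: ω₀ = 1/√(LC) = 1/√(0.00154·3.65e-06) = 1.334e+04 rad/s.
Step 2 — f₀ = ω₀/(2π) = 2123 Hz.
Step 3 — Parallel Q: Q = R/(ω₀L) = 641/(1.334e+04·0.00154) = 31.21.
Step 4 — Bandwidth: Δω = ω₀/Q = 427.4 rad/s; BW = Δω/(2π) = 68.03 Hz.

(a) f₀ = 2123 Hz  (b) Q = 31.21  (c) BW = 68.03 Hz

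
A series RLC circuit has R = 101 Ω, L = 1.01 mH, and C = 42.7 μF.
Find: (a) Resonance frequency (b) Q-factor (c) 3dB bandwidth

Step 1 — Resonance: ω₀ = 1/√(LC) = 1/√(0.00101·4.27e-05) = 4815 rad/s.
Step 2 — f₀ = ω₀/(2π) = 766.4 Hz.
Step 3 — Series Q: Q = ω₀L/R = 4815·0.00101/101 = 0.04815.
Step 4 — Bandwidth: Δω = ω₀/Q = 1e+05 rad/s; BW = Δω/(2π) = 1.592e+04 Hz.

(a) f₀ = 766.4 Hz  (b) Q = 0.04815  (c) BW = 1.592e+04 Hz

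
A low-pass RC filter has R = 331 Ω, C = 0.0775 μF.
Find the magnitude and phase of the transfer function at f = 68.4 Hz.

Step 1 — Angular frequency: ω = 2π·68.4 = 429.8 rad/s.
Step 2 — Transfer function: H(jω) = 1/(1 + jωRC).
Step 3 — Denominator: 1 + jωRC = 1 + j·429.8·331·7.75e-08 = 1 + j0.01102.
Step 4 — H = 0.9999 - j0.01102.
Step 5 — Magnitude: |H| = 0.9999 (-0.0 dB); phase: φ = -0.6°.

|H| = 0.9999 (-0.0 dB), φ = -0.6°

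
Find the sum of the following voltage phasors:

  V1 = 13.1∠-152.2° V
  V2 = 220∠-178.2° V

Step 1 — Convert each phasor to rectangular form:
  V1 = 13.1·(cos(-152.2°) + j·sin(-152.2°)) = -11.59 - j6.11 V
  V2 = 220·(cos(-178.2°) + j·sin(-178.2°)) = -219.9 - j6.91 V
Step 2 — Sum components: V_total = -231.5 - j13.02 V.
Step 3 — Convert to polar: |V_total| = 231.8 V, ∠V_total = -176.8°.

V_total = 231.8∠-176.8° V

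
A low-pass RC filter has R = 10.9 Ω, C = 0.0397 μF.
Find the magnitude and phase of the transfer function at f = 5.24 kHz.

Step 1 — Angular frequency: ω = 2π·5240 = 3.292e+04 rad/s.
Step 2 — Transfer function: H(jω) = 1/(1 + jωRC).
Step 3 — Denominator: 1 + jωRC = 1 + j·3.292e+04·10.9·3.97e-08 = 1 + j0.01425.
Step 4 — H = 0.9998 - j0.01424.
Step 5 — Magnitude: |H| = 0.9999 (-0.0 dB); phase: φ = -0.8°.

|H| = 0.9999 (-0.0 dB), φ = -0.8°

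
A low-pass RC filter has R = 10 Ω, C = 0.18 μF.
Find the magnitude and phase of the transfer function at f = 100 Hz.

Step 1 — Angular frequency: ω = 2π·100 = 628.3 rad/s.
Step 2 — Transfer function: H(jω) = 1/(1 + jωRC).
Step 3 — Denominator: 1 + jωRC = 1 + j·628.3·10·1.8e-07 = 1 + j0.001131.
Step 4 — H = 1 - j0.001131.
Step 5 — Magnitude: |H| = 1 (-0.0 dB); phase: φ = -0.1°.

|H| = 1 (-0.0 dB), φ = -0.1°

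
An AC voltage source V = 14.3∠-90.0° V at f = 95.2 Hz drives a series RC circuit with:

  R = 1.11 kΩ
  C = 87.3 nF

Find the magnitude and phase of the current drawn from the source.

Step 1 — Angular frequency: ω = 2π·f = 2π·95.2 = 598.2 rad/s.
Step 2 — Component impedances:
  R: Z = R = 1110 Ω
  C: Z = 1/(jωC) = -j/(ω·C) = 0 - j1.915e+04 Ω
Step 3 — Series combination: Z_total = R + C = 1110 - j1.915e+04 Ω = 1.918e+04∠-86.7° Ω.
Step 4 — Source phasor: V = 14.3∠-90.0° V = 0 - j14.3 V.
Step 5 — Ohm's law: I = V / Z_total = (0 - j14.3) / (1110 - j1.915e+04) = 0.0007442 - j4.314e-05 A.
Step 6 — Convert to polar: |I| = 0.0007455 A, ∠I = -3.3°.

I = 0.0007455∠-3.3° A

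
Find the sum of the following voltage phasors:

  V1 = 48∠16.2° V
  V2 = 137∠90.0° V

Step 1 — Convert each phasor to rectangular form:
  V1 = 48·(cos(16.2°) + j·sin(16.2°)) = 46.09 + j13.39 V
  V2 = 137·(cos(90.0°) + j·sin(90.0°)) = 0 + j137 V
Step 2 — Sum components: V_total = 46.09 + j150.4 V.
Step 3 — Convert to polar: |V_total| = 157.3 V, ∠V_total = 73.0°.

V_total = 157.3∠73.0° V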